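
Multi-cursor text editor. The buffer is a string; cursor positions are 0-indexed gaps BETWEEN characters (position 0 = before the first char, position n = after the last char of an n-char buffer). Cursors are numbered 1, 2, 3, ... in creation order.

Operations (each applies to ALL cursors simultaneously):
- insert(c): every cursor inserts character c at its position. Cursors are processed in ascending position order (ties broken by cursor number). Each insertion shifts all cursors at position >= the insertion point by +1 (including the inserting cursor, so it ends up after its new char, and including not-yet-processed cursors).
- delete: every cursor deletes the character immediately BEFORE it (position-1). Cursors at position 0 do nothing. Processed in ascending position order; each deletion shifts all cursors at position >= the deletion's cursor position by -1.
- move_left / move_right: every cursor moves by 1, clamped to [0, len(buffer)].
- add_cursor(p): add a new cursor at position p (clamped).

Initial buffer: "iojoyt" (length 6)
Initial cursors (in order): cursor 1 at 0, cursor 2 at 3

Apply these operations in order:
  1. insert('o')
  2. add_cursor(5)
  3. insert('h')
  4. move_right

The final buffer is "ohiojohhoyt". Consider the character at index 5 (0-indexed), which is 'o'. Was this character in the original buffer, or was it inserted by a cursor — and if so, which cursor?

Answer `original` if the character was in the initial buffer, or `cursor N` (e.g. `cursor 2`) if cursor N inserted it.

Answer: cursor 2

Derivation:
After op 1 (insert('o')): buffer="oiojooyt" (len 8), cursors c1@1 c2@5, authorship 1...2...
After op 2 (add_cursor(5)): buffer="oiojooyt" (len 8), cursors c1@1 c2@5 c3@5, authorship 1...2...
After op 3 (insert('h')): buffer="ohiojohhoyt" (len 11), cursors c1@2 c2@8 c3@8, authorship 11...223...
After op 4 (move_right): buffer="ohiojohhoyt" (len 11), cursors c1@3 c2@9 c3@9, authorship 11...223...
Authorship (.=original, N=cursor N): 1 1 . . . 2 2 3 . . .
Index 5: author = 2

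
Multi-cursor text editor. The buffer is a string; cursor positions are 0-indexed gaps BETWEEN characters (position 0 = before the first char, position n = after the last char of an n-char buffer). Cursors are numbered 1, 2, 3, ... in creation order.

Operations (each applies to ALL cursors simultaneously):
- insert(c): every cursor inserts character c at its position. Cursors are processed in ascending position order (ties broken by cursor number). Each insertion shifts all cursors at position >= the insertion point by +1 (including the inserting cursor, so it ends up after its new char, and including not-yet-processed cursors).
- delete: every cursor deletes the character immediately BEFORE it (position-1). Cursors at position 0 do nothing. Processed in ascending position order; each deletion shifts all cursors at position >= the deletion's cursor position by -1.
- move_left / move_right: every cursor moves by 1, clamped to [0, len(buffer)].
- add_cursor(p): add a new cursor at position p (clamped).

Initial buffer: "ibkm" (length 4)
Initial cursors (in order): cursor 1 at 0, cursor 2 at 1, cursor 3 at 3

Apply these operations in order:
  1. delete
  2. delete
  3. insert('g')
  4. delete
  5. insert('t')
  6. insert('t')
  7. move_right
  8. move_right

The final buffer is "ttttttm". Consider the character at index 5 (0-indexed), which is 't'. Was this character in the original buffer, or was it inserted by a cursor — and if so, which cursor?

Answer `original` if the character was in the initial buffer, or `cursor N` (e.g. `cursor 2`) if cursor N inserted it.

After op 1 (delete): buffer="bm" (len 2), cursors c1@0 c2@0 c3@1, authorship ..
After op 2 (delete): buffer="m" (len 1), cursors c1@0 c2@0 c3@0, authorship .
After op 3 (insert('g')): buffer="gggm" (len 4), cursors c1@3 c2@3 c3@3, authorship 123.
After op 4 (delete): buffer="m" (len 1), cursors c1@0 c2@0 c3@0, authorship .
After op 5 (insert('t')): buffer="tttm" (len 4), cursors c1@3 c2@3 c3@3, authorship 123.
After op 6 (insert('t')): buffer="ttttttm" (len 7), cursors c1@6 c2@6 c3@6, authorship 123123.
After op 7 (move_right): buffer="ttttttm" (len 7), cursors c1@7 c2@7 c3@7, authorship 123123.
After op 8 (move_right): buffer="ttttttm" (len 7), cursors c1@7 c2@7 c3@7, authorship 123123.
Authorship (.=original, N=cursor N): 1 2 3 1 2 3 .
Index 5: author = 3

Answer: cursor 3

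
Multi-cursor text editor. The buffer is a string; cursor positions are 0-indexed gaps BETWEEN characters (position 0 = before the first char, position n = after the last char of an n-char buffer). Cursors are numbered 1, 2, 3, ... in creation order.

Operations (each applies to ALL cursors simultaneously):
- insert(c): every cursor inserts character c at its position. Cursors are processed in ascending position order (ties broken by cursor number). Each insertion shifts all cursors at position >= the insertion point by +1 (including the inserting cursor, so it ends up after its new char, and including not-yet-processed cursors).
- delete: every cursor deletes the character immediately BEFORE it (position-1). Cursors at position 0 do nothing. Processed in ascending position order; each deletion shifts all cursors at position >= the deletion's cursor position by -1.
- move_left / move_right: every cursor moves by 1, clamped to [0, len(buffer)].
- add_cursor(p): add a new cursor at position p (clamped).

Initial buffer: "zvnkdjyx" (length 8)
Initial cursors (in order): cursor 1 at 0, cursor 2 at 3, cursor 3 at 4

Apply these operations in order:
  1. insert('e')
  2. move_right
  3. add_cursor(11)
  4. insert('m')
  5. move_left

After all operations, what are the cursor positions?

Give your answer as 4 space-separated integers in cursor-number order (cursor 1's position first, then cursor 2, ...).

Answer: 2 7 10 14

Derivation:
After op 1 (insert('e')): buffer="ezvnekedjyx" (len 11), cursors c1@1 c2@5 c3@7, authorship 1...2.3....
After op 2 (move_right): buffer="ezvnekedjyx" (len 11), cursors c1@2 c2@6 c3@8, authorship 1...2.3....
After op 3 (add_cursor(11)): buffer="ezvnekedjyx" (len 11), cursors c1@2 c2@6 c3@8 c4@11, authorship 1...2.3....
After op 4 (insert('m')): buffer="ezmvnekmedmjyxm" (len 15), cursors c1@3 c2@8 c3@11 c4@15, authorship 1.1..2.23.3...4
After op 5 (move_left): buffer="ezmvnekmedmjyxm" (len 15), cursors c1@2 c2@7 c3@10 c4@14, authorship 1.1..2.23.3...4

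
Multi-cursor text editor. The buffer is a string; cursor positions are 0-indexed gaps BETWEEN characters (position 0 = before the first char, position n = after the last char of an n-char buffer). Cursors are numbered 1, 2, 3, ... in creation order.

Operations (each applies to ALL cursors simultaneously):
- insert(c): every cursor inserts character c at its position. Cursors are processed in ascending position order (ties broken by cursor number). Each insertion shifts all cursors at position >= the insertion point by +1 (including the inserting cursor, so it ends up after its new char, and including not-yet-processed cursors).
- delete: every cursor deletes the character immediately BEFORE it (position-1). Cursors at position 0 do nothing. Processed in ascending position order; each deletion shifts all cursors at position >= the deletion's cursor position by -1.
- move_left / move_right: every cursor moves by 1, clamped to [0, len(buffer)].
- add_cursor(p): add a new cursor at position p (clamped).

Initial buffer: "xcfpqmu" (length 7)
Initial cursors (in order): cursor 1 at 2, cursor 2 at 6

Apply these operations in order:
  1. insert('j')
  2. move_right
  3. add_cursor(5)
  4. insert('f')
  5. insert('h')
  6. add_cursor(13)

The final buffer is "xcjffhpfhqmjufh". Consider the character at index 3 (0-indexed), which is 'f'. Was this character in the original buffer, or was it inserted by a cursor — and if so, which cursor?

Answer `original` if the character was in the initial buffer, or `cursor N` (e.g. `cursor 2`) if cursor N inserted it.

After op 1 (insert('j')): buffer="xcjfpqmju" (len 9), cursors c1@3 c2@8, authorship ..1....2.
After op 2 (move_right): buffer="xcjfpqmju" (len 9), cursors c1@4 c2@9, authorship ..1....2.
After op 3 (add_cursor(5)): buffer="xcjfpqmju" (len 9), cursors c1@4 c3@5 c2@9, authorship ..1....2.
After op 4 (insert('f')): buffer="xcjffpfqmjuf" (len 12), cursors c1@5 c3@7 c2@12, authorship ..1.1.3..2.2
After op 5 (insert('h')): buffer="xcjffhpfhqmjufh" (len 15), cursors c1@6 c3@9 c2@15, authorship ..1.11.33..2.22
After op 6 (add_cursor(13)): buffer="xcjffhpfhqmjufh" (len 15), cursors c1@6 c3@9 c4@13 c2@15, authorship ..1.11.33..2.22
Authorship (.=original, N=cursor N): . . 1 . 1 1 . 3 3 . . 2 . 2 2
Index 3: author = original

Answer: original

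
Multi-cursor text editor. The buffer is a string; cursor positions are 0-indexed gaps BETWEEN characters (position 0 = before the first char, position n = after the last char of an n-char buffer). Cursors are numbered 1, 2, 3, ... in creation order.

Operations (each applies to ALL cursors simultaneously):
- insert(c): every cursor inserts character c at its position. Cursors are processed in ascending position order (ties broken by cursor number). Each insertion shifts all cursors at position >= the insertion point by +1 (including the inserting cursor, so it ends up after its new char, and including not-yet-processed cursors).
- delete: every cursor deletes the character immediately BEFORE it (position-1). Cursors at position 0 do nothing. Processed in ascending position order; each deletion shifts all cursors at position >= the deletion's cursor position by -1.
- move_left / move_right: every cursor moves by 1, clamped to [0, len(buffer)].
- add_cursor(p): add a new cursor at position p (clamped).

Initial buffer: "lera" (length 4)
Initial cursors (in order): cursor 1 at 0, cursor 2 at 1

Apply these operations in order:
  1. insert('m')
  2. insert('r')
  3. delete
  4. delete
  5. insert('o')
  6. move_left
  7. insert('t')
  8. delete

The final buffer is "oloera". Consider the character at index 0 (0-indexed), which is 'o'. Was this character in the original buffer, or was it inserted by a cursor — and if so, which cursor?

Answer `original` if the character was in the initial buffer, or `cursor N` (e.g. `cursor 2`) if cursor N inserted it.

After op 1 (insert('m')): buffer="mlmera" (len 6), cursors c1@1 c2@3, authorship 1.2...
After op 2 (insert('r')): buffer="mrlmrera" (len 8), cursors c1@2 c2@5, authorship 11.22...
After op 3 (delete): buffer="mlmera" (len 6), cursors c1@1 c2@3, authorship 1.2...
After op 4 (delete): buffer="lera" (len 4), cursors c1@0 c2@1, authorship ....
After op 5 (insert('o')): buffer="oloera" (len 6), cursors c1@1 c2@3, authorship 1.2...
After op 6 (move_left): buffer="oloera" (len 6), cursors c1@0 c2@2, authorship 1.2...
After op 7 (insert('t')): buffer="toltoera" (len 8), cursors c1@1 c2@4, authorship 11.22...
After op 8 (delete): buffer="oloera" (len 6), cursors c1@0 c2@2, authorship 1.2...
Authorship (.=original, N=cursor N): 1 . 2 . . .
Index 0: author = 1

Answer: cursor 1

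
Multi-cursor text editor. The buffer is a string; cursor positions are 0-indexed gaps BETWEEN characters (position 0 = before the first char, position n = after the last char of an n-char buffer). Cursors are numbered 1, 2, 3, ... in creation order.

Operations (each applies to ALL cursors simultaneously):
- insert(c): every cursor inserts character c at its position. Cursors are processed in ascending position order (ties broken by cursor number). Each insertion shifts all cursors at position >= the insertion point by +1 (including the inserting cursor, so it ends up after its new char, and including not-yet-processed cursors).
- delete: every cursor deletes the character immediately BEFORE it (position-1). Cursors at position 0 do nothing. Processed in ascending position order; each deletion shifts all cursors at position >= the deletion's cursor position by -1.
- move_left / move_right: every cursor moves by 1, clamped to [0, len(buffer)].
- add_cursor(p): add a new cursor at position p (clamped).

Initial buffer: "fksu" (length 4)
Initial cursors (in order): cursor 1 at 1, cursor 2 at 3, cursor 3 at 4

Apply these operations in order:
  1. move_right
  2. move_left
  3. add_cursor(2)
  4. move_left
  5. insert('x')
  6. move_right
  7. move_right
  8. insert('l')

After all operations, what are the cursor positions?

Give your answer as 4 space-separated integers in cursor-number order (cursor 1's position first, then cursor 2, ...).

After op 1 (move_right): buffer="fksu" (len 4), cursors c1@2 c2@4 c3@4, authorship ....
After op 2 (move_left): buffer="fksu" (len 4), cursors c1@1 c2@3 c3@3, authorship ....
After op 3 (add_cursor(2)): buffer="fksu" (len 4), cursors c1@1 c4@2 c2@3 c3@3, authorship ....
After op 4 (move_left): buffer="fksu" (len 4), cursors c1@0 c4@1 c2@2 c3@2, authorship ....
After op 5 (insert('x')): buffer="xfxkxxsu" (len 8), cursors c1@1 c4@3 c2@6 c3@6, authorship 1.4.23..
After op 6 (move_right): buffer="xfxkxxsu" (len 8), cursors c1@2 c4@4 c2@7 c3@7, authorship 1.4.23..
After op 7 (move_right): buffer="xfxkxxsu" (len 8), cursors c1@3 c4@5 c2@8 c3@8, authorship 1.4.23..
After op 8 (insert('l')): buffer="xfxlkxlxsull" (len 12), cursors c1@4 c4@7 c2@12 c3@12, authorship 1.41.243..23

Answer: 4 12 12 7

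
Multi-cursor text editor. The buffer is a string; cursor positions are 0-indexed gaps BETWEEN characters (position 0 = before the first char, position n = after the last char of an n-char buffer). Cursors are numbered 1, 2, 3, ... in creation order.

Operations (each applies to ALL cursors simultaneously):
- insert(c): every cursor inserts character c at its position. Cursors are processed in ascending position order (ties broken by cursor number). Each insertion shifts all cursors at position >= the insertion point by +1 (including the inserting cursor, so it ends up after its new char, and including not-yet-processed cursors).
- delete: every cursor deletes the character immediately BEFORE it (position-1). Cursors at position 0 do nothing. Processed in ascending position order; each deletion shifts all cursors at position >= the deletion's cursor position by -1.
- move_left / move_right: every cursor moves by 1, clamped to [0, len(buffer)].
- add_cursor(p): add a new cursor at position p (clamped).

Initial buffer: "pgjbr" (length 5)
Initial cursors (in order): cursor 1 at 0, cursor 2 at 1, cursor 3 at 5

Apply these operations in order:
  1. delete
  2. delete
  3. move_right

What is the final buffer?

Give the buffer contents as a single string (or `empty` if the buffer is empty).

After op 1 (delete): buffer="gjb" (len 3), cursors c1@0 c2@0 c3@3, authorship ...
After op 2 (delete): buffer="gj" (len 2), cursors c1@0 c2@0 c3@2, authorship ..
After op 3 (move_right): buffer="gj" (len 2), cursors c1@1 c2@1 c3@2, authorship ..

Answer: gj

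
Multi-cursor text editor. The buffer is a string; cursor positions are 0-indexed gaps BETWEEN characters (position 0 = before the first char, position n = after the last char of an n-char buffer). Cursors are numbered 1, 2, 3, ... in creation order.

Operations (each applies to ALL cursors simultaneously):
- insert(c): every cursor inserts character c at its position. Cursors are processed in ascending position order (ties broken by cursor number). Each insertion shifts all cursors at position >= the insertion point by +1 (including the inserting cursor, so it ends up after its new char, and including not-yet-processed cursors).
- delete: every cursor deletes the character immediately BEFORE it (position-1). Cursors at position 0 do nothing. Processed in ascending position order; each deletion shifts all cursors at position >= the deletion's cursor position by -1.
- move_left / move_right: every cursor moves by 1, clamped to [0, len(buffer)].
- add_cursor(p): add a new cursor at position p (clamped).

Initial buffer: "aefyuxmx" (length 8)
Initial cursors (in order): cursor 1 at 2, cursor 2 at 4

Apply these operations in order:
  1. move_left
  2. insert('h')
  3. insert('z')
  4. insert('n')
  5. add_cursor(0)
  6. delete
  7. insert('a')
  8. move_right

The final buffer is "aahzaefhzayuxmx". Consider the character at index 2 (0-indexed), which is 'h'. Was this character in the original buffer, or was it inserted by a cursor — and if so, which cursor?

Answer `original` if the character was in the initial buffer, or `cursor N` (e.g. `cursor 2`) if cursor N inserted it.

Answer: cursor 1

Derivation:
After op 1 (move_left): buffer="aefyuxmx" (len 8), cursors c1@1 c2@3, authorship ........
After op 2 (insert('h')): buffer="ahefhyuxmx" (len 10), cursors c1@2 c2@5, authorship .1..2.....
After op 3 (insert('z')): buffer="ahzefhzyuxmx" (len 12), cursors c1@3 c2@7, authorship .11..22.....
After op 4 (insert('n')): buffer="ahznefhznyuxmx" (len 14), cursors c1@4 c2@9, authorship .111..222.....
After op 5 (add_cursor(0)): buffer="ahznefhznyuxmx" (len 14), cursors c3@0 c1@4 c2@9, authorship .111..222.....
After op 6 (delete): buffer="ahzefhzyuxmx" (len 12), cursors c3@0 c1@3 c2@7, authorship .11..22.....
After op 7 (insert('a')): buffer="aahzaefhzayuxmx" (len 15), cursors c3@1 c1@5 c2@10, authorship 3.111..222.....
After op 8 (move_right): buffer="aahzaefhzayuxmx" (len 15), cursors c3@2 c1@6 c2@11, authorship 3.111..222.....
Authorship (.=original, N=cursor N): 3 . 1 1 1 . . 2 2 2 . . . . .
Index 2: author = 1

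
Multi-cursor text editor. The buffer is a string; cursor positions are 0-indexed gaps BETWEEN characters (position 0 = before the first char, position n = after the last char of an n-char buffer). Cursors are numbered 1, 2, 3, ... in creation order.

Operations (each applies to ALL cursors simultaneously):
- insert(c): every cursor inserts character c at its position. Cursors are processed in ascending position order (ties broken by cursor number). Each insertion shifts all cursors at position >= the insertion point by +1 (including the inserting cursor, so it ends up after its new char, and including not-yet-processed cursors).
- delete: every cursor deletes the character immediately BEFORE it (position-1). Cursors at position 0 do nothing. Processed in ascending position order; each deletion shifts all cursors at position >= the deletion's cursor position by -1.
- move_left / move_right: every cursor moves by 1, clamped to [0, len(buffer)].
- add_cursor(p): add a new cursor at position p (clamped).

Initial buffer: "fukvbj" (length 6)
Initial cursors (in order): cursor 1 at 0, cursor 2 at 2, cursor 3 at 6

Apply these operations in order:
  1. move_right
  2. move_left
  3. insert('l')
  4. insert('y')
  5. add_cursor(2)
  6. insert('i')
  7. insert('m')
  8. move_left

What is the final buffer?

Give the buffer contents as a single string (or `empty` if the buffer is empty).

Answer: lyiimmfulyimkvblyimj

Derivation:
After op 1 (move_right): buffer="fukvbj" (len 6), cursors c1@1 c2@3 c3@6, authorship ......
After op 2 (move_left): buffer="fukvbj" (len 6), cursors c1@0 c2@2 c3@5, authorship ......
After op 3 (insert('l')): buffer="lfulkvblj" (len 9), cursors c1@1 c2@4 c3@8, authorship 1..2...3.
After op 4 (insert('y')): buffer="lyfulykvblyj" (len 12), cursors c1@2 c2@6 c3@11, authorship 11..22...33.
After op 5 (add_cursor(2)): buffer="lyfulykvblyj" (len 12), cursors c1@2 c4@2 c2@6 c3@11, authorship 11..22...33.
After op 6 (insert('i')): buffer="lyiifulyikvblyij" (len 16), cursors c1@4 c4@4 c2@9 c3@15, authorship 1114..222...333.
After op 7 (insert('m')): buffer="lyiimmfulyimkvblyimj" (len 20), cursors c1@6 c4@6 c2@12 c3@19, authorship 111414..2222...3333.
After op 8 (move_left): buffer="lyiimmfulyimkvblyimj" (len 20), cursors c1@5 c4@5 c2@11 c3@18, authorship 111414..2222...3333.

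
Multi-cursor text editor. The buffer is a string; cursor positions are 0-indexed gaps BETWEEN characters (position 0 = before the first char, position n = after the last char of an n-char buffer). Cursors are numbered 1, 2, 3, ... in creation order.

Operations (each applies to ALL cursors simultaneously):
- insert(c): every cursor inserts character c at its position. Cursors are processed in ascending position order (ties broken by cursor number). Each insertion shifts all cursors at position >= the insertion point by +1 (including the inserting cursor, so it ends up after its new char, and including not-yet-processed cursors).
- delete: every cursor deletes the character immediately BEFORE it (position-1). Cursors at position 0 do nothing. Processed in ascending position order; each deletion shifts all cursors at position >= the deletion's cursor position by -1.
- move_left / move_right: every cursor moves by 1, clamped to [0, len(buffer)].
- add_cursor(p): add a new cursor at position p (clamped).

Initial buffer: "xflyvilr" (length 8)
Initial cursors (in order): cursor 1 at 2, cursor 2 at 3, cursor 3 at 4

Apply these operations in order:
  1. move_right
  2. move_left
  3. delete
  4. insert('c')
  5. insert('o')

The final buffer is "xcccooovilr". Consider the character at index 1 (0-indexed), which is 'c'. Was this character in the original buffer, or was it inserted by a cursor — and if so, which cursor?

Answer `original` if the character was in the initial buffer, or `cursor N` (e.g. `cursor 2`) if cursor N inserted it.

Answer: cursor 1

Derivation:
After op 1 (move_right): buffer="xflyvilr" (len 8), cursors c1@3 c2@4 c3@5, authorship ........
After op 2 (move_left): buffer="xflyvilr" (len 8), cursors c1@2 c2@3 c3@4, authorship ........
After op 3 (delete): buffer="xvilr" (len 5), cursors c1@1 c2@1 c3@1, authorship .....
After op 4 (insert('c')): buffer="xcccvilr" (len 8), cursors c1@4 c2@4 c3@4, authorship .123....
After op 5 (insert('o')): buffer="xcccooovilr" (len 11), cursors c1@7 c2@7 c3@7, authorship .123123....
Authorship (.=original, N=cursor N): . 1 2 3 1 2 3 . . . .
Index 1: author = 1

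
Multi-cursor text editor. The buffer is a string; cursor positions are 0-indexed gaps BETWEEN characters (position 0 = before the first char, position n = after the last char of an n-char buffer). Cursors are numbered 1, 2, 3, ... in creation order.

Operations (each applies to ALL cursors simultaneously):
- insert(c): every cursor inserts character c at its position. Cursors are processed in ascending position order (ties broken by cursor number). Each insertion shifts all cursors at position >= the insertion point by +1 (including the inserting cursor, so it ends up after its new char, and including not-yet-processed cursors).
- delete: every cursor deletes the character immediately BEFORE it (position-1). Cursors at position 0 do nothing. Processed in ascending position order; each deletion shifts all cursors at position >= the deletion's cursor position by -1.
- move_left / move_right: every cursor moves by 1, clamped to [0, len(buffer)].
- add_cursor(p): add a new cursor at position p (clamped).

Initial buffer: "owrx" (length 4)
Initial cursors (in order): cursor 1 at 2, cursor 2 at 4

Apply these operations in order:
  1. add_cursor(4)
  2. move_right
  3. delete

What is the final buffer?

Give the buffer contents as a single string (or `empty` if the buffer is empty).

Answer: o

Derivation:
After op 1 (add_cursor(4)): buffer="owrx" (len 4), cursors c1@2 c2@4 c3@4, authorship ....
After op 2 (move_right): buffer="owrx" (len 4), cursors c1@3 c2@4 c3@4, authorship ....
After op 3 (delete): buffer="o" (len 1), cursors c1@1 c2@1 c3@1, authorship .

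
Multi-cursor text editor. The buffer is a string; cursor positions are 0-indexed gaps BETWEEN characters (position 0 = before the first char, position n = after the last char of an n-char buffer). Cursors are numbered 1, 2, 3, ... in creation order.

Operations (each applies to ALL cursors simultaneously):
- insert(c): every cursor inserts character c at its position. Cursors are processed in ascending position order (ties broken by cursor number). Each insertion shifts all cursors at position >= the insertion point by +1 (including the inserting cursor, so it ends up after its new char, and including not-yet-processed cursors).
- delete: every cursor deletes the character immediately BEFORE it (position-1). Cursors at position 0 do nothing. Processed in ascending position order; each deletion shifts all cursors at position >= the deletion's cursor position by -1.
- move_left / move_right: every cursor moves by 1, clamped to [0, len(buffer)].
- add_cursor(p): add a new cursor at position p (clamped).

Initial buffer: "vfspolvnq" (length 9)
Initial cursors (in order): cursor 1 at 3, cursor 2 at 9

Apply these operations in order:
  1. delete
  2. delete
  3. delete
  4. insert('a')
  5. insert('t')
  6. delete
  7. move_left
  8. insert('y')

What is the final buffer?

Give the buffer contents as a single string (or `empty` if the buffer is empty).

Answer: yapolya

Derivation:
After op 1 (delete): buffer="vfpolvn" (len 7), cursors c1@2 c2@7, authorship .......
After op 2 (delete): buffer="vpolv" (len 5), cursors c1@1 c2@5, authorship .....
After op 3 (delete): buffer="pol" (len 3), cursors c1@0 c2@3, authorship ...
After op 4 (insert('a')): buffer="apola" (len 5), cursors c1@1 c2@5, authorship 1...2
After op 5 (insert('t')): buffer="atpolat" (len 7), cursors c1@2 c2@7, authorship 11...22
After op 6 (delete): buffer="apola" (len 5), cursors c1@1 c2@5, authorship 1...2
After op 7 (move_left): buffer="apola" (len 5), cursors c1@0 c2@4, authorship 1...2
After op 8 (insert('y')): buffer="yapolya" (len 7), cursors c1@1 c2@6, authorship 11...22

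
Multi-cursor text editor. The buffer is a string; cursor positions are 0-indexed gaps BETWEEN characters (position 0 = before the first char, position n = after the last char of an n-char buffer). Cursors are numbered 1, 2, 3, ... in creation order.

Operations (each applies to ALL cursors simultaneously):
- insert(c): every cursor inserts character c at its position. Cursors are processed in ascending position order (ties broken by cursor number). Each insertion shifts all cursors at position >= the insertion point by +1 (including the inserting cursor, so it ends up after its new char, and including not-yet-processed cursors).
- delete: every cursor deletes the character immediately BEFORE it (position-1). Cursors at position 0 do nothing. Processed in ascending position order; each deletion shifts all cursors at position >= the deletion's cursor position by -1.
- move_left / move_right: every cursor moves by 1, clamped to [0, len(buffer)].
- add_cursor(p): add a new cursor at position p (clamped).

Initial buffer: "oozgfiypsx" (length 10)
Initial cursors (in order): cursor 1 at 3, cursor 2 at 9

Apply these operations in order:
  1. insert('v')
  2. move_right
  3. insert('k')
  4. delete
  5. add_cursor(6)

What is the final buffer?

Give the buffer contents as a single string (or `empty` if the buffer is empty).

After op 1 (insert('v')): buffer="oozvgfiypsvx" (len 12), cursors c1@4 c2@11, authorship ...1......2.
After op 2 (move_right): buffer="oozvgfiypsvx" (len 12), cursors c1@5 c2@12, authorship ...1......2.
After op 3 (insert('k')): buffer="oozvgkfiypsvxk" (len 14), cursors c1@6 c2@14, authorship ...1.1.....2.2
After op 4 (delete): buffer="oozvgfiypsvx" (len 12), cursors c1@5 c2@12, authorship ...1......2.
After op 5 (add_cursor(6)): buffer="oozvgfiypsvx" (len 12), cursors c1@5 c3@6 c2@12, authorship ...1......2.

Answer: oozvgfiypsvx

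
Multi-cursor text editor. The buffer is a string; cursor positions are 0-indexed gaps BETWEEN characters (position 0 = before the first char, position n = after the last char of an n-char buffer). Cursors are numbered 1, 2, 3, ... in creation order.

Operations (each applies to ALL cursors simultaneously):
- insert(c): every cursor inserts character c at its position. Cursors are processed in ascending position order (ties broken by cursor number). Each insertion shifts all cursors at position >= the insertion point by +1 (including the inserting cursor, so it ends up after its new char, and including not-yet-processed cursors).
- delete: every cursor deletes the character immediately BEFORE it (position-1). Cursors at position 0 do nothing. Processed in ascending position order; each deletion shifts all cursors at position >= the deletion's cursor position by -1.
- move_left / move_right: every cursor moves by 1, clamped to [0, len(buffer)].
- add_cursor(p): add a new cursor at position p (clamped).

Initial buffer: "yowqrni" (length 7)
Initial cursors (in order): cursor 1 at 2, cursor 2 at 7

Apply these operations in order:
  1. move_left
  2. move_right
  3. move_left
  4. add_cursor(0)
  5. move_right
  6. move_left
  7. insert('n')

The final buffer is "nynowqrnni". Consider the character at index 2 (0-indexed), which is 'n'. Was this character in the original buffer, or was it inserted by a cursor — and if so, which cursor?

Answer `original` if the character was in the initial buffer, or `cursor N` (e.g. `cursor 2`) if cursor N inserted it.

After op 1 (move_left): buffer="yowqrni" (len 7), cursors c1@1 c2@6, authorship .......
After op 2 (move_right): buffer="yowqrni" (len 7), cursors c1@2 c2@7, authorship .......
After op 3 (move_left): buffer="yowqrni" (len 7), cursors c1@1 c2@6, authorship .......
After op 4 (add_cursor(0)): buffer="yowqrni" (len 7), cursors c3@0 c1@1 c2@6, authorship .......
After op 5 (move_right): buffer="yowqrni" (len 7), cursors c3@1 c1@2 c2@7, authorship .......
After op 6 (move_left): buffer="yowqrni" (len 7), cursors c3@0 c1@1 c2@6, authorship .......
After op 7 (insert('n')): buffer="nynowqrnni" (len 10), cursors c3@1 c1@3 c2@9, authorship 3.1.....2.
Authorship (.=original, N=cursor N): 3 . 1 . . . . . 2 .
Index 2: author = 1

Answer: cursor 1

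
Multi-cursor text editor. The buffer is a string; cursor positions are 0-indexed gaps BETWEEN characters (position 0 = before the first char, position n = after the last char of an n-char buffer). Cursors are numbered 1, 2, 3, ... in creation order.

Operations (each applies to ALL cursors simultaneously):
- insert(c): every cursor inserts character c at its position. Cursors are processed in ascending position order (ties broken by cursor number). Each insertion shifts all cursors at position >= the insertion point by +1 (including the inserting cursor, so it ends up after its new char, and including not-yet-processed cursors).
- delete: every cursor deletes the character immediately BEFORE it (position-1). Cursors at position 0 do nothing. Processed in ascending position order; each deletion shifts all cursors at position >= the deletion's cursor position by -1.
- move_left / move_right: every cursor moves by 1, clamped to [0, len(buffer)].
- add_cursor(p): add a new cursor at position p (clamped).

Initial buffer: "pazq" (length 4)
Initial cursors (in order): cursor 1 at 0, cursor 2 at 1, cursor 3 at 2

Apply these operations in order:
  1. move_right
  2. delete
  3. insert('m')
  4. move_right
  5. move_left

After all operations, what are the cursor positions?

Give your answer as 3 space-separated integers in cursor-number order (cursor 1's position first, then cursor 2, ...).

After op 1 (move_right): buffer="pazq" (len 4), cursors c1@1 c2@2 c3@3, authorship ....
After op 2 (delete): buffer="q" (len 1), cursors c1@0 c2@0 c3@0, authorship .
After op 3 (insert('m')): buffer="mmmq" (len 4), cursors c1@3 c2@3 c3@3, authorship 123.
After op 4 (move_right): buffer="mmmq" (len 4), cursors c1@4 c2@4 c3@4, authorship 123.
After op 5 (move_left): buffer="mmmq" (len 4), cursors c1@3 c2@3 c3@3, authorship 123.

Answer: 3 3 3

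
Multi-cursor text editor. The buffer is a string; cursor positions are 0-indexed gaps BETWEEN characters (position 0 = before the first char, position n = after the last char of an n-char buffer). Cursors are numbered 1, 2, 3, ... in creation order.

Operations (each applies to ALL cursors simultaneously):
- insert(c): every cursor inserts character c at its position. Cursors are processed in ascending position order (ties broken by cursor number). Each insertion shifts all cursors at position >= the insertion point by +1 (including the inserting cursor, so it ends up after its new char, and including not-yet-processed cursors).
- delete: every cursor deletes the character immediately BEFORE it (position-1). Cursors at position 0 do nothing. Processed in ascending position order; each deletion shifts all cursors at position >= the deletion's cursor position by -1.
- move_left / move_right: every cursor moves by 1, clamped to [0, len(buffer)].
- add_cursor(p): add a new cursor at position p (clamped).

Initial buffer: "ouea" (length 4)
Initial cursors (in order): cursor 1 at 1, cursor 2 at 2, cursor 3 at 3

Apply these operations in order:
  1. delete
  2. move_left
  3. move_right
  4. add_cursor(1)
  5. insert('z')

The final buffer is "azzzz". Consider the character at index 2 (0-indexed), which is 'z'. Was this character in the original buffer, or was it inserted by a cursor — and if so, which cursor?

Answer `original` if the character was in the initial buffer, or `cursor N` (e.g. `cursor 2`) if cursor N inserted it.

Answer: cursor 2

Derivation:
After op 1 (delete): buffer="a" (len 1), cursors c1@0 c2@0 c3@0, authorship .
After op 2 (move_left): buffer="a" (len 1), cursors c1@0 c2@0 c3@0, authorship .
After op 3 (move_right): buffer="a" (len 1), cursors c1@1 c2@1 c3@1, authorship .
After op 4 (add_cursor(1)): buffer="a" (len 1), cursors c1@1 c2@1 c3@1 c4@1, authorship .
After op 5 (insert('z')): buffer="azzzz" (len 5), cursors c1@5 c2@5 c3@5 c4@5, authorship .1234
Authorship (.=original, N=cursor N): . 1 2 3 4
Index 2: author = 2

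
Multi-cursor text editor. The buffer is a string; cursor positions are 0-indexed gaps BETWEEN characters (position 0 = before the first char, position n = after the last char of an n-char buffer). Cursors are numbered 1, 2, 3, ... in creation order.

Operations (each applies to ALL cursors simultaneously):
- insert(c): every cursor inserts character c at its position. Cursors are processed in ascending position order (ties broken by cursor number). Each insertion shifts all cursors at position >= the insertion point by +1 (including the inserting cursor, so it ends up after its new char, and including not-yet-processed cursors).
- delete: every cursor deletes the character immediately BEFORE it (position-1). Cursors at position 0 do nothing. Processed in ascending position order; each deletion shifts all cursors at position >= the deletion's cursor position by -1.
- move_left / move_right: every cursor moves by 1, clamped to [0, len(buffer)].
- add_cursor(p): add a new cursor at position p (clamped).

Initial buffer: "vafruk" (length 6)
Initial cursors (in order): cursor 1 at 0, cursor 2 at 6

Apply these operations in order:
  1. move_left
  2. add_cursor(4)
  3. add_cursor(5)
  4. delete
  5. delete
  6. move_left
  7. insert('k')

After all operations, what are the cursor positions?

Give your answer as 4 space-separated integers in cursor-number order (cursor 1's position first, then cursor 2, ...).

Answer: 4 4 4 4

Derivation:
After op 1 (move_left): buffer="vafruk" (len 6), cursors c1@0 c2@5, authorship ......
After op 2 (add_cursor(4)): buffer="vafruk" (len 6), cursors c1@0 c3@4 c2@5, authorship ......
After op 3 (add_cursor(5)): buffer="vafruk" (len 6), cursors c1@0 c3@4 c2@5 c4@5, authorship ......
After op 4 (delete): buffer="vak" (len 3), cursors c1@0 c2@2 c3@2 c4@2, authorship ...
After op 5 (delete): buffer="k" (len 1), cursors c1@0 c2@0 c3@0 c4@0, authorship .
After op 6 (move_left): buffer="k" (len 1), cursors c1@0 c2@0 c3@0 c4@0, authorship .
After op 7 (insert('k')): buffer="kkkkk" (len 5), cursors c1@4 c2@4 c3@4 c4@4, authorship 1234.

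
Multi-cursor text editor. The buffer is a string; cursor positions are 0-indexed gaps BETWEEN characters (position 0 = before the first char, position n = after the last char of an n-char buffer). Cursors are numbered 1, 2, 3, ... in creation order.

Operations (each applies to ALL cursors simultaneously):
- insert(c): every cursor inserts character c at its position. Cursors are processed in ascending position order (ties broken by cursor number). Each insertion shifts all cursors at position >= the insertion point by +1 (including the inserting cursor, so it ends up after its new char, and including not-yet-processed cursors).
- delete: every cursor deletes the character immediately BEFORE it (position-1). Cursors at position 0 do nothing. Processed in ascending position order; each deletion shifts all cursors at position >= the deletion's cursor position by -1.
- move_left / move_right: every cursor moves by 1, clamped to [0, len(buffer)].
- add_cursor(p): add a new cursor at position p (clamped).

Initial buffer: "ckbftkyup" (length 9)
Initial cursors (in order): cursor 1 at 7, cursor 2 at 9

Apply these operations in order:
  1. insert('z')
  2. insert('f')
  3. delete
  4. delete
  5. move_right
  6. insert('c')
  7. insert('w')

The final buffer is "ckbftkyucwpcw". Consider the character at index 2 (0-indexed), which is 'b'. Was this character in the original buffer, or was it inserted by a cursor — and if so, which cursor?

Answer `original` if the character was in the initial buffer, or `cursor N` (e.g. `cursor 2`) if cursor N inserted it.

Answer: original

Derivation:
After op 1 (insert('z')): buffer="ckbftkyzupz" (len 11), cursors c1@8 c2@11, authorship .......1..2
After op 2 (insert('f')): buffer="ckbftkyzfupzf" (len 13), cursors c1@9 c2@13, authorship .......11..22
After op 3 (delete): buffer="ckbftkyzupz" (len 11), cursors c1@8 c2@11, authorship .......1..2
After op 4 (delete): buffer="ckbftkyup" (len 9), cursors c1@7 c2@9, authorship .........
After op 5 (move_right): buffer="ckbftkyup" (len 9), cursors c1@8 c2@9, authorship .........
After op 6 (insert('c')): buffer="ckbftkyucpc" (len 11), cursors c1@9 c2@11, authorship ........1.2
After op 7 (insert('w')): buffer="ckbftkyucwpcw" (len 13), cursors c1@10 c2@13, authorship ........11.22
Authorship (.=original, N=cursor N): . . . . . . . . 1 1 . 2 2
Index 2: author = original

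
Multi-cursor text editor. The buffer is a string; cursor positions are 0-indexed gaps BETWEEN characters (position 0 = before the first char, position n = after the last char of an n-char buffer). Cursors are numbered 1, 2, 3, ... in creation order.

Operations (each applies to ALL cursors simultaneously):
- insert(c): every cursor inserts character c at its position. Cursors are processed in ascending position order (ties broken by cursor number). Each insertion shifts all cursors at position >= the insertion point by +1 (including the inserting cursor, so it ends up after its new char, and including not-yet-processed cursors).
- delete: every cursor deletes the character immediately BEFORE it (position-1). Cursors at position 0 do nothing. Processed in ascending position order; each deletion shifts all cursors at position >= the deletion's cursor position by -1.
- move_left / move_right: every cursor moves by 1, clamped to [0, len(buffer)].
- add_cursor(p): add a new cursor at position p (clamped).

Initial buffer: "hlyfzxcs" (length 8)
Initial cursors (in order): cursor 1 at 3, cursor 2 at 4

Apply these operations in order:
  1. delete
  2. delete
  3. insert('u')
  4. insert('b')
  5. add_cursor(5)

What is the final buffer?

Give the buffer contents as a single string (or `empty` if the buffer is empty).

Answer: uubbzxcs

Derivation:
After op 1 (delete): buffer="hlzxcs" (len 6), cursors c1@2 c2@2, authorship ......
After op 2 (delete): buffer="zxcs" (len 4), cursors c1@0 c2@0, authorship ....
After op 3 (insert('u')): buffer="uuzxcs" (len 6), cursors c1@2 c2@2, authorship 12....
After op 4 (insert('b')): buffer="uubbzxcs" (len 8), cursors c1@4 c2@4, authorship 1212....
After op 5 (add_cursor(5)): buffer="uubbzxcs" (len 8), cursors c1@4 c2@4 c3@5, authorship 1212....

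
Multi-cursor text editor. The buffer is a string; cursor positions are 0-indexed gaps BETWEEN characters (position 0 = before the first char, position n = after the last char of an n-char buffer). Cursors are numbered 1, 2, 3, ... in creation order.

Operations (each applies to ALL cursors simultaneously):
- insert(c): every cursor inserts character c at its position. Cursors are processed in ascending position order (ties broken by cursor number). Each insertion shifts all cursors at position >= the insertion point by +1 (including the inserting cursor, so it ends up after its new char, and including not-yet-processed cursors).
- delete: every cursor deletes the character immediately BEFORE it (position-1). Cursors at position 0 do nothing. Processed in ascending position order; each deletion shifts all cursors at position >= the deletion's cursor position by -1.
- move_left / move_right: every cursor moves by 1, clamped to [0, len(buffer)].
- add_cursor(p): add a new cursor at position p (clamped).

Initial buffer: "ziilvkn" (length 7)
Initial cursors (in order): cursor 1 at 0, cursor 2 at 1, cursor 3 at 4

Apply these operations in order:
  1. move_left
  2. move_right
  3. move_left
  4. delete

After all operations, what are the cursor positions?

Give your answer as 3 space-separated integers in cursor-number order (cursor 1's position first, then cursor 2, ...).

After op 1 (move_left): buffer="ziilvkn" (len 7), cursors c1@0 c2@0 c3@3, authorship .......
After op 2 (move_right): buffer="ziilvkn" (len 7), cursors c1@1 c2@1 c3@4, authorship .......
After op 3 (move_left): buffer="ziilvkn" (len 7), cursors c1@0 c2@0 c3@3, authorship .......
After op 4 (delete): buffer="zilvkn" (len 6), cursors c1@0 c2@0 c3@2, authorship ......

Answer: 0 0 2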